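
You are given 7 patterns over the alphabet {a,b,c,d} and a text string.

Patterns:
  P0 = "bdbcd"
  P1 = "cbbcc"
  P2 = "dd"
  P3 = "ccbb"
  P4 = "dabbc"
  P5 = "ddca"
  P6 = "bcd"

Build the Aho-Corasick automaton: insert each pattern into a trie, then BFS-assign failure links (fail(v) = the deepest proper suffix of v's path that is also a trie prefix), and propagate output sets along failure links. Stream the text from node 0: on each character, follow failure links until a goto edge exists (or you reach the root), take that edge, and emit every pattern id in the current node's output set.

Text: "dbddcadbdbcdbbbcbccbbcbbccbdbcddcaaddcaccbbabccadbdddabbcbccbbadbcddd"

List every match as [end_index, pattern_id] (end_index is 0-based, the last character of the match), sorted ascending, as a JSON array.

Construct AC machine:
Trie (insert patterns):
  0='ε' goto b→1 c→6 d→11
  1='b' goto c→22 d→2
  2='bd' goto b→3
  3='bdb' goto c→4
  4='bdbc' goto d→5
  5='bdbcd' goto ·  ←P0
  6='c' goto b→7 c→13
  7='cb' goto b→8
  8='cbb' goto c→9
  9='cbbc' goto c→10
  10='cbbcc' goto ·  ←P1
  11='d' goto a→16 d→12
  12='dd' goto c→20  ←P2
  13='cc' goto b→14
  14='ccb' goto b→15
  15='ccbb' goto ·  ←P3
  16='da' goto b→17
  17='dab' goto b→18
  18='dabb' goto c→19
  19='dabbc' goto ·  ←P4
  20='ddc' goto a→21
  21='ddca' goto ·  ←P5
  22='bc' goto d→23
  23='bcd' goto ·  ←P6

BFS fail/out derivation:
  n1('b'): parent n0 fail=0; on 'b' 0 → fail=0;  out ∅∪∅=∅
  n6('c'): parent n0 fail=0; on 'c' 0 → fail=0;  out ∅∪∅=∅
  n11('d'): parent n0 fail=0; on 'd' 0 → fail=0;  out ∅∪∅=∅
  n2('bd'): parent n1 fail=0; on 'd' 0 → fail=11;  out ∅∪∅=∅
  n7('cb'): parent n6 fail=0; on 'b' 0 → fail=1;  out ∅∪∅=∅
  n12('dd'): parent n11 fail=0; on 'd' 0 → fail=11;  out {2}∪∅={2}
  n13('cc'): parent n6 fail=0; on 'c' 0 → fail=6;  out ∅∪∅=∅
  n16('da'): parent n11 fail=0; on 'a' 0 → fail=0;  out ∅∪∅=∅
  n22('bc'): parent n1 fail=0; on 'c' 0 → fail=6;  out ∅∪∅=∅
  n3('bdb'): parent n2 fail=11; on 'b' 11→0 → fail=1;  out ∅∪∅=∅
  n8('cbb'): parent n7 fail=1; on 'b' 1→0 → fail=1;  out ∅∪∅=∅
  n14('ccb'): parent n13 fail=6; on 'b' 6 → fail=7;  out ∅∪∅=∅
  n17('dab'): parent n16 fail=0; on 'b' 0 → fail=1;  out ∅∪∅=∅
  n20('ddc'): parent n12 fail=11; on 'c' 11→0 → fail=6;  out ∅∪∅=∅
  n23('bcd'): parent n22 fail=6; on 'd' 6→0 → fail=11;  out {6}∪∅={6}
  n4('bdbc'): parent n3 fail=1; on 'c' 1 → fail=22;  out ∅∪∅=∅
  n9('cbbc'): parent n8 fail=1; on 'c' 1 → fail=22;  out ∅∪∅=∅
  n15('ccbb'): parent n14 fail=7; on 'b' 7 → fail=8;  out {3}∪∅={3}
  n18('dabb'): parent n17 fail=1; on 'b' 1→0 → fail=1;  out ∅∪∅=∅
  n21('ddca'): parent n20 fail=6; on 'a' 6→0 → fail=0;  out {5}∪∅={5}
  n5('bdbcd'): parent n4 fail=22; on 'd' 22 → fail=23;  out {0}∪{6}={0,6}
  n10('cbbcc'): parent n9 fail=22; on 'c' 22→6 → fail=13;  out {1}∪∅={1}
  n19('dabbc'): parent n18 fail=1; on 'c' 1 → fail=22;  out {4}∪∅={4}

Run:
pos 0 'd': at 11
pos 1 'b': at 1 (fail-walked)
pos 2 'd': at 2
pos 3 'd': at 12 (fail-walked)  → match P2@[2:3]
pos 4 'c': at 20
pos 5 'a': at 21  → match P5@[2:5]
pos 6 'd': at 11 (fail-walked)
pos 7 'b': at 1 (fail-walked)
pos 8 'd': at 2
pos 9 'b': at 3
pos 10 'c': at 4
pos 11 'd': at 5  → match P0@[7:11],P6@[9:11]
pos 12 'b': at 1 (fail-walked)
pos 13 'b': at 1 (fail-walked)
pos 14 'b': at 1 (fail-walked)
pos 15 'c': at 22
pos 16 'b': at 7 (fail-walked)
pos 17 'c': at 22 (fail-walked)
pos 18 'c': at 13 (fail-walked)
pos 19 'b': at 14
pos 20 'b': at 15  → match P3@[17:20]
pos 21 'c': at 9 (fail-walked)
pos 22 'b': at 7 (fail-walked)
pos 23 'b': at 8
pos 24 'c': at 9
pos 25 'c': at 10  → match P1@[21:25]
pos 26 'b': at 14 (fail-walked)
pos 27 'd': at 2 (fail-walked)
pos 28 'b': at 3
pos 29 'c': at 4
pos 30 'd': at 5  → match P0@[26:30],P6@[28:30]
pos 31 'd': at 12 (fail-walked)  → match P2@[30:31]
pos 32 'c': at 20
pos 33 'a': at 21  → match P5@[30:33]
pos 34 'a': at 0 (fail-walked)
pos 35 'd': at 11
pos 36 'd': at 12  → match P2@[35:36]
pos 37 'c': at 20
pos 38 'a': at 21  → match P5@[35:38]
pos 39 'c': at 6 (fail-walked)
pos 40 'c': at 13
pos 41 'b': at 14
pos 42 'b': at 15  → match P3@[39:42]
pos 43 'a': at 0 (fail-walked)
pos 44 'b': at 1
pos 45 'c': at 22
pos 46 'c': at 13 (fail-walked)
pos 47 'a': at 0 (fail-walked)
pos 48 'd': at 11
pos 49 'b': at 1 (fail-walked)
pos 50 'd': at 2
pos 51 'd': at 12 (fail-walked)  → match P2@[50:51]
pos 52 'd': at 12 (fail-walked)  → match P2@[51:52]
pos 53 'a': at 16 (fail-walked)
pos 54 'b': at 17
pos 55 'b': at 18
pos 56 'c': at 19  → match P4@[52:56]
pos 57 'b': at 7 (fail-walked)
pos 58 'c': at 22 (fail-walked)
pos 59 'c': at 13 (fail-walked)
pos 60 'b': at 14
pos 61 'b': at 15  → match P3@[58:61]
pos 62 'a': at 0 (fail-walked)
pos 63 'd': at 11
pos 64 'b': at 1 (fail-walked)
pos 65 'c': at 22
pos 66 'd': at 23  → match P6@[64:66]
pos 67 'd': at 12 (fail-walked)  → match P2@[66:67]
pos 68 'd': at 12 (fail-walked)  → match P2@[67:68]

Matches: [[3,2],[5,5],[11,0],[11,6],[20,3],[25,1],[30,0],[30,6],[31,2],[33,5],[36,2],[38,5],[42,3],[51,2],[52,2],[56,4],[61,3],[66,6],[67,2],[68,2]]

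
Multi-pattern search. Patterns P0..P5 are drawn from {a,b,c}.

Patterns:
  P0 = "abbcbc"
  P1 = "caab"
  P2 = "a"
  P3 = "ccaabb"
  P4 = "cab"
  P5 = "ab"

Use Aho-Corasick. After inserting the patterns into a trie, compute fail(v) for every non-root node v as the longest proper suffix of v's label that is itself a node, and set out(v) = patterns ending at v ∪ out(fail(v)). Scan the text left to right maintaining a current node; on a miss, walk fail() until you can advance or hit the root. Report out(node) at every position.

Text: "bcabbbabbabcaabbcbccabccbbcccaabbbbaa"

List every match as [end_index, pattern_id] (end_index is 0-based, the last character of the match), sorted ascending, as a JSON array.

Build:
Trie nodes:
  n0 'ε': a→1 c→7
  n1 'a': b→2  [P2 ends]
  n2 'ab': b→3  [P5 ends]
  n3 'abb': c→4
  n4 'abbc': b→5
  n5 'abbcb': c→6
  n6 'abbcbc': ·  [P0 ends]
  n7 'c': a→8 c→11
  n8 'ca': a→9 b→16
  n9 'caa': b→10
  n10 'caab': ·  [P1 ends]
  n11 'cc': a→12
  n12 'cca': a→13
  n13 'ccaa': b→14
  n14 'ccaab': b→15
  n15 'ccaabb': ·  [P3 ends]
  n16 'cab': ·  [P4 ends]

Failure links (BFS by depth):
  n1('a'): parent n0 fail=0; on 'a' 0 → fail=0;  out {2}∪∅={2}
  n7('c'): parent n0 fail=0; on 'c' 0 → fail=0;  out ∅∪∅=∅
  n2('ab'): parent n1 fail=0; on 'b' 0 → fail=0;  out {5}∪∅={5}
  n8('ca'): parent n7 fail=0; on 'a' 0 → fail=1;  out ∅∪{2}={2}
  n11('cc'): parent n7 fail=0; on 'c' 0 → fail=7;  out ∅∪∅=∅
  n3('abb'): parent n2 fail=0; on 'b' 0 → fail=0;  out ∅∪∅=∅
  n9('caa'): parent n8 fail=1; on 'a' 1→0 → fail=1;  out ∅∪{2}={2}
  n12('cca'): parent n11 fail=7; on 'a' 7 → fail=8;  out ∅∪{2}={2}
  n16('cab'): parent n8 fail=1; on 'b' 1 → fail=2;  out {4}∪{5}={4,5}
  n4('abbc'): parent n3 fail=0; on 'c' 0 → fail=7;  out ∅∪∅=∅
  n10('caab'): parent n9 fail=1; on 'b' 1 → fail=2;  out {1}∪{5}={1,5}
  n13('ccaa'): parent n12 fail=8; on 'a' 8 → fail=9;  out ∅∪{2}={2}
  n5('abbcb'): parent n4 fail=7; on 'b' 7→0 → fail=0;  out ∅∪∅=∅
  n14('ccaab'): parent n13 fail=9; on 'b' 9 → fail=10;  out ∅∪{1,5}={1,5}
  n6('abbcbc'): parent n5 fail=0; on 'c' 0 → fail=7;  out {0}∪∅={0}
  n15('ccaabb'): parent n14 fail=10; on 'b' 10→2 → fail=3;  out {3}∪∅={3}

Text stream:
pos 0 'b': at 0
pos 1 'c': at 7
pos 2 'a': at 8  emit P2@[2:2]
pos 3 'b': at 16  emit P4@[1:3],P5@[2:3]
pos 4 'b': at 3 ·f
pos 5 'b': at 0 ·f
pos 6 'a': at 1  emit P2@[6:6]
pos 7 'b': at 2  emit P5@[6:7]
pos 8 'b': at 3
pos 9 'a': at 1 ·f  emit P2@[9:9]
pos 10 'b': at 2  emit P5@[9:10]
pos 11 'c': at 7 ·f
pos 12 'a': at 8  emit P2@[12:12]
pos 13 'a': at 9  emit P2@[13:13]
pos 14 'b': at 10  emit P1@[11:14],P5@[13:14]
pos 15 'b': at 3 ·f
pos 16 'c': at 4
pos 17 'b': at 5
pos 18 'c': at 6  emit P0@[13:18]
pos 19 'c': at 11 ·f
pos 20 'a': at 12  emit P2@[20:20]
pos 21 'b': at 16 ·f  emit P4@[19:21],P5@[20:21]
pos 22 'c': at 7 ·f
pos 23 'c': at 11
pos 24 'b': at 0 ·f
pos 25 'b': at 0
pos 26 'c': at 7
pos 27 'c': at 11
pos 28 'c': at 11 ·f
pos 29 'a': at 12  emit P2@[29:29]
pos 30 'a': at 13  emit P2@[30:30]
pos 31 'b': at 14  emit P1@[28:31],P5@[30:31]
pos 32 'b': at 15  emit P3@[27:32]
pos 33 'b': at 0 ·f
pos 34 'b': at 0
pos 35 'a': at 1  emit P2@[35:35]
pos 36 'a': at 1 ·f  emit P2@[36:36]

Matches: [[2,2],[3,4],[3,5],[6,2],[7,5],[9,2],[10,5],[12,2],[13,2],[14,1],[14,5],[18,0],[20,2],[21,4],[21,5],[29,2],[30,2],[31,1],[31,5],[32,3],[35,2],[36,2]]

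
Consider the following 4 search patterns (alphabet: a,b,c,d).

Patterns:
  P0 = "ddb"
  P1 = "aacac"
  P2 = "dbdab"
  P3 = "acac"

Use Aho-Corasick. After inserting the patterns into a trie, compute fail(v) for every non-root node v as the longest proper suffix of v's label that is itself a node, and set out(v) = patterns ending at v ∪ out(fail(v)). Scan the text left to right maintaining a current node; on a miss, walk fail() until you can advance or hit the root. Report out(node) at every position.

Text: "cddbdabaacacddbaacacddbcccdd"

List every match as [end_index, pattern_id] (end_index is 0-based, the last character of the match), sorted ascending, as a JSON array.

Build automaton:
Trie (insert patterns):
  n0 'ε': a→4 d→1
  n1 'd': b→9 d→2
  n2 'dd': b→3
  n3 'ddb': ·  ←P0
  n4 'a': a→5 c→13
  n5 'aa': c→6
  n6 'aac': a→7
  n7 'aaca': c→8
  n8 'aacac': ·  ←P1
  n9 'db': d→10
  n10 'dbd': a→11
  n11 'dbda': b→12
  n12 'dbdab': ·  ←P2
  n13 'ac': a→14
  n14 'aca': c→15
  n15 'acac': ·  ←P3

Failure links (BFS by depth):
  n1('d'): parent n0 fail=0; on 'd' 0 → fail=0;  out ∅∪∅=∅
  n4('a'): parent n0 fail=0; on 'a' 0 → fail=0;  out ∅∪∅=∅
  n2('dd'): parent n1 fail=0; on 'd' 0 → fail=1;  out ∅∪∅=∅
  n5('aa'): parent n4 fail=0; on 'a' 0 → fail=4;  out ∅∪∅=∅
  n9('db'): parent n1 fail=0; on 'b' 0 → fail=0;  out ∅∪∅=∅
  n13('ac'): parent n4 fail=0; on 'c' 0 → fail=0;  out ∅∪∅=∅
  n3('ddb'): parent n2 fail=1; on 'b' 1 → fail=9;  out {0}∪∅={0}
  n6('aac'): parent n5 fail=4; on 'c' 4 → fail=13;  out ∅∪∅=∅
  n10('dbd'): parent n9 fail=0; on 'd' 0 → fail=1;  out ∅∪∅=∅
  n14('aca'): parent n13 fail=0; on 'a' 0 → fail=4;  out ∅∪∅=∅
  n7('aaca'): parent n6 fail=13; on 'a' 13 → fail=14;  out ∅∪∅=∅
  n11('dbda'): parent n10 fail=1; on 'a' 1→0 → fail=4;  out ∅∪∅=∅
  n15('acac'): parent n14 fail=4; on 'c' 4 → fail=13;  out {3}∪∅={3}
  n8('aacac'): parent n7 fail=14; on 'c' 14 → fail=15;  out {1}∪{3}={1,3}
  n12('dbdab'): parent n11 fail=4; on 'b' 4→0 → fail=0;  out {2}∪∅={2}

Run:
[0] read 'c'  n0⇒n0
[1] read 'd'  n0⇒n1
[2] read 'd'  n1⇒n2
[3] read 'b'  n2⇒n3  → match P0@[1:3]
[4] read 'd'  n3⇒n10 (fail-walked)
[5] read 'a'  n10⇒n11
[6] read 'b'  n11⇒n12  → match P2@[2:6]
[7] read 'a'  n12⇒n4 (fail-walked)
[8] read 'a'  n4⇒n5
[9] read 'c'  n5⇒n6
[10] read 'a'  n6⇒n7
[11] read 'c'  n7⇒n8  → match P1@[7:11],P3@[8:11]
[12] read 'd'  n8⇒n1 (fail-walked)
[13] read 'd'  n1⇒n2
[14] read 'b'  n2⇒n3  → match P0@[12:14]
[15] read 'a'  n3⇒n4 (fail-walked)
[16] read 'a'  n4⇒n5
[17] read 'c'  n5⇒n6
[18] read 'a'  n6⇒n7
[19] read 'c'  n7⇒n8  → match P1@[15:19],P3@[16:19]
[20] read 'd'  n8⇒n1 (fail-walked)
[21] read 'd'  n1⇒n2
[22] read 'b'  n2⇒n3  → match P0@[20:22]
[23] read 'c'  n3⇒n0 (fail-walked)
[24] read 'c'  n0⇒n0
[25] read 'c'  n0⇒n0
[26] read 'd'  n0⇒n1
[27] read 'd'  n1⇒n2

All matches (sorted): [[3,0],[6,2],[11,1],[11,3],[14,0],[19,1],[19,3],[22,0]]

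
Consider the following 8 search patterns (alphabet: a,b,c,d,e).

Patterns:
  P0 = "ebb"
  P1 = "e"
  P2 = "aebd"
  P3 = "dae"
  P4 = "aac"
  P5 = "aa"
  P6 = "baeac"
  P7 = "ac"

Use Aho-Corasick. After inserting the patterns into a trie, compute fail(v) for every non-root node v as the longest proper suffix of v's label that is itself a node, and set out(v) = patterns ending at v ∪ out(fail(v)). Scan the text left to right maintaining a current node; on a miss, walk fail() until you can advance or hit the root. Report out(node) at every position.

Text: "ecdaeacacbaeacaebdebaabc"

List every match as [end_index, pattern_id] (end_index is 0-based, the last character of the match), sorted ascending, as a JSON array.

Build automaton:
Trie (insert patterns):
  n0 'ε': a→4 b→13 d→8 e→1
  n1 'e': b→2  [P1 ends]
  n2 'eb': b→3
  n3 'ebb': ·  [P0 ends]
  n4 'a': a→11 c→18 e→5
  n5 'ae': b→6
  n6 'aeb': d→7
  n7 'aebd': ·  [P2 ends]
  n8 'd': a→9
  n9 'da': e→10
  n10 'dae': ·  [P3 ends]
  n11 'aa': c→12  [P5 ends]
  n12 'aac': ·  [P4 ends]
  n13 'b': a→14
  n14 'ba': e→15
  n15 'bae': a→16
  n16 'baea': c→17
  n17 'baeac': ·  [P6 ends]
  n18 'ac': ·  [P7 ends]

Failure links (BFS by depth):
  n1('e'): parent n0 fail=0; on 'e' 0 → fail=0;  out {1}∪∅={1}
  n4('a'): parent n0 fail=0; on 'a' 0 → fail=0;  out ∅∪∅=∅
  n8('d'): parent n0 fail=0; on 'd' 0 → fail=0;  out ∅∪∅=∅
  n13('b'): parent n0 fail=0; on 'b' 0 → fail=0;  out ∅∪∅=∅
  n2('eb'): parent n1 fail=0; on 'b' 0 → fail=13;  out ∅∪∅=∅
  n5('ae'): parent n4 fail=0; on 'e' 0 → fail=1;  out ∅∪{1}={1}
  n9('da'): parent n8 fail=0; on 'a' 0 → fail=4;  out ∅∪∅=∅
  n11('aa'): parent n4 fail=0; on 'a' 0 → fail=4;  out {5}∪∅={5}
  n14('ba'): parent n13 fail=0; on 'a' 0 → fail=4;  out ∅∪∅=∅
  n18('ac'): parent n4 fail=0; on 'c' 0 → fail=0;  out {7}∪∅={7}
  n3('ebb'): parent n2 fail=13; on 'b' 13→0 → fail=13;  out {0}∪∅={0}
  n6('aeb'): parent n5 fail=1; on 'b' 1 → fail=2;  out ∅∪∅=∅
  n10('dae'): parent n9 fail=4; on 'e' 4 → fail=5;  out {3}∪{1}={1,3}
  n12('aac'): parent n11 fail=4; on 'c' 4 → fail=18;  out {4}∪{7}={4,7}
  n15('bae'): parent n14 fail=4; on 'e' 4 → fail=5;  out ∅∪{1}={1}
  n7('aebd'): parent n6 fail=2; on 'd' 2→13→0 → fail=8;  out {2}∪∅={2}
  n16('baea'): parent n15 fail=5; on 'a' 5→1→0 → fail=4;  out ∅∪∅=∅
  n17('baeac'): parent n16 fail=4; on 'c' 4 → fail=18;  out {6}∪{7}={6,7}

Scan:
[0] read 'e'  n0⇒n1  emit P1@[0:0]
[1] read 'c'  n1⇒n0 ·f
[2] read 'd'  n0⇒n8
[3] read 'a'  n8⇒n9
[4] read 'e'  n9⇒n10  emit P1@[4:4],P3@[2:4]
[5] read 'a'  n10⇒n4 ·f
[6] read 'c'  n4⇒n18  emit P7@[5:6]
[7] read 'a'  n18⇒n4 ·f
[8] read 'c'  n4⇒n18  emit P7@[7:8]
[9] read 'b'  n18⇒n13 ·f
[10] read 'a'  n13⇒n14
[11] read 'e'  n14⇒n15  emit P1@[11:11]
[12] read 'a'  n15⇒n16
[13] read 'c'  n16⇒n17  emit P6@[9:13],P7@[12:13]
[14] read 'a'  n17⇒n4 ·f
[15] read 'e'  n4⇒n5  emit P1@[15:15]
[16] read 'b'  n5⇒n6
[17] read 'd'  n6⇒n7  emit P2@[14:17]
[18] read 'e'  n7⇒n1 ·f  emit P1@[18:18]
[19] read 'b'  n1⇒n2
[20] read 'a'  n2⇒n14 ·f
[21] read 'a'  n14⇒n11 ·f  emit P5@[20:21]
[22] read 'b'  n11⇒n13 ·f
[23] read 'c'  n13⇒n0 ·f

All matches (sorted): [[0,1],[4,1],[4,3],[6,7],[8,7],[11,1],[13,6],[13,7],[15,1],[17,2],[18,1],[21,5]]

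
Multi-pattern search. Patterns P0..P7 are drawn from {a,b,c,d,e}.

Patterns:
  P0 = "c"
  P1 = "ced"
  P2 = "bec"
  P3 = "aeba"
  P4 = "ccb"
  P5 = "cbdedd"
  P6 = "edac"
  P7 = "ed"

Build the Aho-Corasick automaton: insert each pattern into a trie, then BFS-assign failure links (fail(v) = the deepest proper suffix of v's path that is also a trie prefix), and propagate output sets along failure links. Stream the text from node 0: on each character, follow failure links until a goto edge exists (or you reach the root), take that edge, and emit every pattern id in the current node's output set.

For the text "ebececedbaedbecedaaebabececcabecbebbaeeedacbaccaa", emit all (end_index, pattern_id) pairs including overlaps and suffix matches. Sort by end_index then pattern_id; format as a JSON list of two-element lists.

Construct AC machine:
Trie nodes:
  n0 'ε': a→7 b→4 c→1 e→18
  n1 'c': b→13 c→11 e→2  [P0 ends]
  n2 'ce': d→3
  n3 'ced': ·  [P1 ends]
  n4 'b': e→5
  n5 'be': c→6
  n6 'bec': ·  [P2 ends]
  n7 'a': e→8
  n8 'ae': b→9
  n9 'aeb': a→10
  n10 'aeba': ·  [P3 ends]
  n11 'cc': b→12
  n12 'ccb': ·  [P4 ends]
  n13 'cb': d→14
  n14 'cbd': e→15
  n15 'cbde': d→16
  n16 'cbded': d→17
  n17 'cbdedd': ·  [P5 ends]
  n18 'e': d→19
  n19 'ed': a→20  [P7 ends]
  n20 'eda': c→21
  n21 'edac': ·  [P6 ends]

BFS fail/out derivation:
  n1('c'): parent n0 fail=0; on 'c' 0 → fail=0;  out {0}∪∅={0}
  n4('b'): parent n0 fail=0; on 'b' 0 → fail=0;  out ∅∪∅=∅
  n7('a'): parent n0 fail=0; on 'a' 0 → fail=0;  out ∅∪∅=∅
  n18('e'): parent n0 fail=0; on 'e' 0 → fail=0;  out ∅∪∅=∅
  n2('ce'): parent n1 fail=0; on 'e' 0 → fail=18;  out ∅∪∅=∅
  n5('be'): parent n4 fail=0; on 'e' 0 → fail=18;  out ∅∪∅=∅
  n8('ae'): parent n7 fail=0; on 'e' 0 → fail=18;  out ∅∪∅=∅
  n11('cc'): parent n1 fail=0; on 'c' 0 → fail=1;  out ∅∪{0}={0}
  n13('cb'): parent n1 fail=0; on 'b' 0 → fail=4;  out ∅∪∅=∅
  n19('ed'): parent n18 fail=0; on 'd' 0 → fail=0;  out {7}∪∅={7}
  n3('ced'): parent n2 fail=18; on 'd' 18 → fail=19;  out {1}∪{7}={1,7}
  n6('bec'): parent n5 fail=18; on 'c' 18→0 → fail=1;  out {2}∪{0}={0,2}
  n9('aeb'): parent n8 fail=18; on 'b' 18→0 → fail=4;  out ∅∪∅=∅
  n12('ccb'): parent n11 fail=1; on 'b' 1 → fail=13;  out {4}∪∅={4}
  n14('cbd'): parent n13 fail=4; on 'd' 4→0 → fail=0;  out ∅∪∅=∅
  n20('eda'): parent n19 fail=0; on 'a' 0 → fail=7;  out ∅∪∅=∅
  n10('aeba'): parent n9 fail=4; on 'a' 4→0 → fail=7;  out {3}∪∅={3}
  n15('cbde'): parent n14 fail=0; on 'e' 0 → fail=18;  out ∅∪∅=∅
  n21('edac'): parent n20 fail=7; on 'c' 7→0 → fail=1;  out {6}∪{0}={0,6}
  n16('cbded'): parent n15 fail=18; on 'd' 18 → fail=19;  out ∅∪{7}={7}
  n17('cbdedd'): parent n16 fail=19; on 'd' 19→0 → fail=0;  out {5}∪∅={5}

Run:
[0] read 'e'  n0⇒n18
[1] read 'b'  n18⇒n4 ·f
[2] read 'e'  n4⇒n5
[3] read 'c'  n5⇒n6  emit P0@[3:3],P2@[1:3]
[4] read 'e'  n6⇒n2 ·f
[5] read 'c'  n2⇒n1 ·f  emit P0@[5:5]
[6] read 'e'  n1⇒n2
[7] read 'd'  n2⇒n3  emit P1@[5:7],P7@[6:7]
[8] read 'b'  n3⇒n4 ·f
[9] read 'a'  n4⇒n7 ·f
[10] read 'e'  n7⇒n8
[11] read 'd'  n8⇒n19 ·f  emit P7@[10:11]
[12] read 'b'  n19⇒n4 ·f
[13] read 'e'  n4⇒n5
[14] read 'c'  n5⇒n6  emit P0@[14:14],P2@[12:14]
[15] read 'e'  n6⇒n2 ·f
[16] read 'd'  n2⇒n3  emit P1@[14:16],P7@[15:16]
[17] read 'a'  n3⇒n20 ·f
[18] read 'a'  n20⇒n7 ·f
[19] read 'e'  n7⇒n8
[20] read 'b'  n8⇒n9
[21] read 'a'  n9⇒n10  emit P3@[18:21]
[22] read 'b'  n10⇒n4 ·f
[23] read 'e'  n4⇒n5
[24] read 'c'  n5⇒n6  emit P0@[24:24],P2@[22:24]
[25] read 'e'  n6⇒n2 ·f
[26] read 'c'  n2⇒n1 ·f  emit P0@[26:26]
[27] read 'c'  n1⇒n11  emit P0@[27:27]
[28] read 'a'  n11⇒n7 ·f
[29] read 'b'  n7⇒n4 ·f
[30] read 'e'  n4⇒n5
[31] read 'c'  n5⇒n6  emit P0@[31:31],P2@[29:31]
[32] read 'b'  n6⇒n13 ·f
[33] read 'e'  n13⇒n5 ·f
[34] read 'b'  n5⇒n4 ·f
[35] read 'b'  n4⇒n4 ·f
[36] read 'a'  n4⇒n7 ·f
[37] read 'e'  n7⇒n8
[38] read 'e'  n8⇒n18 ·f
[39] read 'e'  n18⇒n18 ·f
[40] read 'd'  n18⇒n19  emit P7@[39:40]
[41] read 'a'  n19⇒n20
[42] read 'c'  n20⇒n21  emit P0@[42:42],P6@[39:42]
[43] read 'b'  n21⇒n13 ·f
[44] read 'a'  n13⇒n7 ·f
[45] read 'c'  n7⇒n1 ·f  emit P0@[45:45]
[46] read 'c'  n1⇒n11  emit P0@[46:46]
[47] read 'a'  n11⇒n7 ·f
[48] read 'a'  n7⇒n7 ·f

All matches (sorted): [[3,0],[3,2],[5,0],[7,1],[7,7],[11,7],[14,0],[14,2],[16,1],[16,7],[21,3],[24,0],[24,2],[26,0],[27,0],[31,0],[31,2],[40,7],[42,0],[42,6],[45,0],[46,0]]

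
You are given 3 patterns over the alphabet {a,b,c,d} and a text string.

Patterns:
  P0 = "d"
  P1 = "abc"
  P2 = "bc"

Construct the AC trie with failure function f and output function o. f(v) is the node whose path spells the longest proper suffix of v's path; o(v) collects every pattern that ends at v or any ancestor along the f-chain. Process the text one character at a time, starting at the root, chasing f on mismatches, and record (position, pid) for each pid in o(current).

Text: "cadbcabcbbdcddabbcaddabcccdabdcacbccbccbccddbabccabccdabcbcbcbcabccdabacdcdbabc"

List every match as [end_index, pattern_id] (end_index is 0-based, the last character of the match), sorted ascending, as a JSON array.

Build:
Trie (insert patterns):
  0='ε' goto a→2 b→5 d→1
  1='d' goto ·  [P0 ends]
  2='a' goto b→3
  3='ab' goto c→4
  4='abc' goto ·  [P1 ends]
  5='b' goto c→6
  6='bc' goto ·  [P2 ends]

BFS fail/out derivation:
  fail(1) 'd': from fail(0)=0 chase 'd': 0 ⇒ 0;  out={0}∪out(0)={0}
  fail(2) 'a': from fail(0)=0 chase 'a': 0 ⇒ 0;  out=∅∪out(0)=∅
  fail(5) 'b': from fail(0)=0 chase 'b': 0 ⇒ 0;  out=∅∪out(0)=∅
  fail(3) 'ab': from fail(2)=0 chase 'b': 0 ⇒ 5;  out=∅∪out(5)=∅
  fail(6) 'bc': from fail(5)=0 chase 'c': 0 ⇒ 0;  out={2}∪out(0)={2}
  fail(4) 'abc': from fail(3)=5 chase 'c': 5 ⇒ 6;  out={1}∪out(6)={1,2}

Text stream:
[0] read 'c'  n0⇒n0
[1] read 'a'  n0⇒n2
[2] read 'd'  n2⇒n1 (fail-walked)  emit P0@[2:2]
[3] read 'b'  n1⇒n5 (fail-walked)
[4] read 'c'  n5⇒n6  emit P2@[3:4]
[5] read 'a'  n6⇒n2 (fail-walked)
[6] read 'b'  n2⇒n3
[7] read 'c'  n3⇒n4  emit P1@[5:7],P2@[6:7]
[8] read 'b'  n4⇒n5 (fail-walked)
[9] read 'b'  n5⇒n5 (fail-walked)
[10] read 'd'  n5⇒n1 (fail-walked)  emit P0@[10:10]
[11] read 'c'  n1⇒n0 (fail-walked)
[12] read 'd'  n0⇒n1  emit P0@[12:12]
[13] read 'd'  n1⇒n1 (fail-walked)  emit P0@[13:13]
[14] read 'a'  n1⇒n2 (fail-walked)
[15] read 'b'  n2⇒n3
[16] read 'b'  n3⇒n5 (fail-walked)
[17] read 'c'  n5⇒n6  emit P2@[16:17]
[18] read 'a'  n6⇒n2 (fail-walked)
[19] read 'd'  n2⇒n1 (fail-walked)  emit P0@[19:19]
[20] read 'd'  n1⇒n1 (fail-walked)  emit P0@[20:20]
[21] read 'a'  n1⇒n2 (fail-walked)
[22] read 'b'  n2⇒n3
[23] read 'c'  n3⇒n4  emit P1@[21:23],P2@[22:23]
[24] read 'c'  n4⇒n0 (fail-walked)
[25] read 'c'  n0⇒n0
[26] read 'd'  n0⇒n1  emit P0@[26:26]
[27] read 'a'  n1⇒n2 (fail-walked)
[28] read 'b'  n2⇒n3
[29] read 'd'  n3⇒n1 (fail-walked)  emit P0@[29:29]
[30] read 'c'  n1⇒n0 (fail-walked)
[31] read 'a'  n0⇒n2
[32] read 'c'  n2⇒n0 (fail-walked)
[33] read 'b'  n0⇒n5
[34] read 'c'  n5⇒n6  emit P2@[33:34]
[35] read 'c'  n6⇒n0 (fail-walked)
[36] read 'b'  n0⇒n5
[37] read 'c'  n5⇒n6  emit P2@[36:37]
[38] read 'c'  n6⇒n0 (fail-walked)
[39] read 'b'  n0⇒n5
[40] read 'c'  n5⇒n6  emit P2@[39:40]
[41] read 'c'  n6⇒n0 (fail-walked)
[42] read 'd'  n0⇒n1  emit P0@[42:42]
[43] read 'd'  n1⇒n1 (fail-walked)  emit P0@[43:43]
[44] read 'b'  n1⇒n5 (fail-walked)
[45] read 'a'  n5⇒n2 (fail-walked)
[46] read 'b'  n2⇒n3
[47] read 'c'  n3⇒n4  emit P1@[45:47],P2@[46:47]
[48] read 'c'  n4⇒n0 (fail-walked)
[49] read 'a'  n0⇒n2
[50] read 'b'  n2⇒n3
[51] read 'c'  n3⇒n4  emit P1@[49:51],P2@[50:51]
[52] read 'c'  n4⇒n0 (fail-walked)
[53] read 'd'  n0⇒n1  emit P0@[53:53]
[54] read 'a'  n1⇒n2 (fail-walked)
[55] read 'b'  n2⇒n3
[56] read 'c'  n3⇒n4  emit P1@[54:56],P2@[55:56]
[57] read 'b'  n4⇒n5 (fail-walked)
[58] read 'c'  n5⇒n6  emit P2@[57:58]
[59] read 'b'  n6⇒n5 (fail-walked)
[60] read 'c'  n5⇒n6  emit P2@[59:60]
[61] read 'b'  n6⇒n5 (fail-walked)
[62] read 'c'  n5⇒n6  emit P2@[61:62]
[63] read 'a'  n6⇒n2 (fail-walked)
[64] read 'b'  n2⇒n3
[65] read 'c'  n3⇒n4  emit P1@[63:65],P2@[64:65]
[66] read 'c'  n4⇒n0 (fail-walked)
[67] read 'd'  n0⇒n1  emit P0@[67:67]
[68] read 'a'  n1⇒n2 (fail-walked)
[69] read 'b'  n2⇒n3
[70] read 'a'  n3⇒n2 (fail-walked)
[71] read 'c'  n2⇒n0 (fail-walked)
[72] read 'd'  n0⇒n1  emit P0@[72:72]
[73] read 'c'  n1⇒n0 (fail-walked)
[74] read 'd'  n0⇒n1  emit P0@[74:74]
[75] read 'b'  n1⇒n5 (fail-walked)
[76] read 'a'  n5⇒n2 (fail-walked)
[77] read 'b'  n2⇒n3
[78] read 'c'  n3⇒n4  emit P1@[76:78],P2@[77:78]

Matches: [[2,0],[4,2],[7,1],[7,2],[10,0],[12,0],[13,0],[17,2],[19,0],[20,0],[23,1],[23,2],[26,0],[29,0],[34,2],[37,2],[40,2],[42,0],[43,0],[47,1],[47,2],[51,1],[51,2],[53,0],[56,1],[56,2],[58,2],[60,2],[62,2],[65,1],[65,2],[67,0],[72,0],[74,0],[78,1],[78,2]]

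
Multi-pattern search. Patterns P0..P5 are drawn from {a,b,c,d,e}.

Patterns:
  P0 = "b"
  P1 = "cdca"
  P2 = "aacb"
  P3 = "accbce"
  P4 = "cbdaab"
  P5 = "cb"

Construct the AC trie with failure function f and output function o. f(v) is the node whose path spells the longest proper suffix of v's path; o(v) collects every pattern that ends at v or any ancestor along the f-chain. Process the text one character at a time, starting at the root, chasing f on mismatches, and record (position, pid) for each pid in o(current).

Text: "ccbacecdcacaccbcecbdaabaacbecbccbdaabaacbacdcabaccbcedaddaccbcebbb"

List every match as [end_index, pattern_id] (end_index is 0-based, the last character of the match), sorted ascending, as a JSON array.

Build automaton:
Trie (insert patterns):
  0='ε' goto a→6 b→1 c→2
  1='b' goto ·  [P0 ends]
  2='c' goto b→15 d→3
  3='cd' goto c→4
  4='cdc' goto a→5
  5='cdca' goto ·  [P1 ends]
  6='a' goto a→7 c→10
  7='aa' goto c→8
  8='aac' goto b→9
  9='aacb' goto ·  [P2 ends]
  10='ac' goto c→11
  11='acc' goto b→12
  12='accb' goto c→13
  13='accbc' goto e→14
  14='accbce' goto ·  [P3 ends]
  15='cb' goto d→16  [P5 ends]
  16='cbd' goto a→17
  17='cbda' goto a→18
  18='cbdaa' goto b→19
  19='cbdaab' goto ·  [P4 ends]

Failure links (BFS by depth):
  fail(1) 'b': from fail(0)=0 chase 'b': 0 ⇒ 0;  out={0}∪out(0)={0}
  fail(2) 'c': from fail(0)=0 chase 'c': 0 ⇒ 0;  out=∅∪out(0)=∅
  fail(6) 'a': from fail(0)=0 chase 'a': 0 ⇒ 0;  out=∅∪out(0)=∅
  fail(3) 'cd': from fail(2)=0 chase 'd': 0 ⇒ 0;  out=∅∪out(0)=∅
  fail(7) 'aa': from fail(6)=0 chase 'a': 0 ⇒ 6;  out=∅∪out(6)=∅
  fail(10) 'ac': from fail(6)=0 chase 'c': 0 ⇒ 2;  out=∅∪out(2)=∅
  fail(15) 'cb': from fail(2)=0 chase 'b': 0 ⇒ 1;  out={5}∪out(1)={0,5}
  fail(4) 'cdc': from fail(3)=0 chase 'c': 0 ⇒ 2;  out=∅∪out(2)=∅
  fail(8) 'aac': from fail(7)=6 chase 'c': 6 ⇒ 10;  out=∅∪out(10)=∅
  fail(11) 'acc': from fail(10)=2 chase 'c': 2→0 ⇒ 2;  out=∅∪out(2)=∅
  fail(16) 'cbd': from fail(15)=1 chase 'd': 1→0 ⇒ 0;  out=∅∪out(0)=∅
  fail(5) 'cdca': from fail(4)=2 chase 'a': 2→0 ⇒ 6;  out={1}∪out(6)={1}
  fail(9) 'aacb': from fail(8)=10 chase 'b': 10→2 ⇒ 15;  out={2}∪out(15)={0,2,5}
  fail(12) 'accb': from fail(11)=2 chase 'b': 2 ⇒ 15;  out=∅∪out(15)={0,5}
  fail(17) 'cbda': from fail(16)=0 chase 'a': 0 ⇒ 6;  out=∅∪out(6)=∅
  fail(13) 'accbc': from fail(12)=15 chase 'c': 15→1→0 ⇒ 2;  out=∅∪out(2)=∅
  fail(18) 'cbdaa': from fail(17)=6 chase 'a': 6 ⇒ 7;  out=∅∪out(7)=∅
  fail(14) 'accbce': from fail(13)=2 chase 'e': 2→0 ⇒ 0;  out={3}∪out(0)={3}
  fail(19) 'cbdaab': from fail(18)=7 chase 'b': 7→6→0 ⇒ 1;  out={4}∪out(1)={0,4}

Text stream:
pos 0 'c': at 2
pos 1 'c': at 2 (fail-walked)
pos 2 'b': at 15  → match P0@[2:2],P5@[1:2]
pos 3 'a': at 6 (fail-walked)
pos 4 'c': at 10
pos 5 'e': at 0 (fail-walked)
pos 6 'c': at 2
pos 7 'd': at 3
pos 8 'c': at 4
pos 9 'a': at 5  → match P1@[6:9]
pos 10 'c': at 10 (fail-walked)
pos 11 'a': at 6 (fail-walked)
pos 12 'c': at 10
pos 13 'c': at 11
pos 14 'b': at 12  → match P0@[14:14],P5@[13:14]
pos 15 'c': at 13
pos 16 'e': at 14  → match P3@[11:16]
pos 17 'c': at 2 (fail-walked)
pos 18 'b': at 15  → match P0@[18:18],P5@[17:18]
pos 19 'd': at 16
pos 20 'a': at 17
pos 21 'a': at 18
pos 22 'b': at 19  → match P0@[22:22],P4@[17:22]
pos 23 'a': at 6 (fail-walked)
pos 24 'a': at 7
pos 25 'c': at 8
pos 26 'b': at 9  → match P0@[26:26],P2@[23:26],P5@[25:26]
pos 27 'e': at 0 (fail-walked)
pos 28 'c': at 2
pos 29 'b': at 15  → match P0@[29:29],P5@[28:29]
pos 30 'c': at 2 (fail-walked)
pos 31 'c': at 2 (fail-walked)
pos 32 'b': at 15  → match P0@[32:32],P5@[31:32]
pos 33 'd': at 16
pos 34 'a': at 17
pos 35 'a': at 18
pos 36 'b': at 19  → match P0@[36:36],P4@[31:36]
pos 37 'a': at 6 (fail-walked)
pos 38 'a': at 7
pos 39 'c': at 8
pos 40 'b': at 9  → match P0@[40:40],P2@[37:40],P5@[39:40]
pos 41 'a': at 6 (fail-walked)
pos 42 'c': at 10
pos 43 'd': at 3 (fail-walked)
pos 44 'c': at 4
pos 45 'a': at 5  → match P1@[42:45]
pos 46 'b': at 1 (fail-walked)  → match P0@[46:46]
pos 47 'a': at 6 (fail-walked)
pos 48 'c': at 10
pos 49 'c': at 11
pos 50 'b': at 12  → match P0@[50:50],P5@[49:50]
pos 51 'c': at 13
pos 52 'e': at 14  → match P3@[47:52]
pos 53 'd': at 0 (fail-walked)
pos 54 'a': at 6
pos 55 'd': at 0 (fail-walked)
pos 56 'd': at 0
pos 57 'a': at 6
pos 58 'c': at 10
pos 59 'c': at 11
pos 60 'b': at 12  → match P0@[60:60],P5@[59:60]
pos 61 'c': at 13
pos 62 'e': at 14  → match P3@[57:62]
pos 63 'b': at 1 (fail-walked)  → match P0@[63:63]
pos 64 'b': at 1 (fail-walked)  → match P0@[64:64]
pos 65 'b': at 1 (fail-walked)  → match P0@[65:65]

Matches: [[2,0],[2,5],[9,1],[14,0],[14,5],[16,3],[18,0],[18,5],[22,0],[22,4],[26,0],[26,2],[26,5],[29,0],[29,5],[32,0],[32,5],[36,0],[36,4],[40,0],[40,2],[40,5],[45,1],[46,0],[50,0],[50,5],[52,3],[60,0],[60,5],[62,3],[63,0],[64,0],[65,0]]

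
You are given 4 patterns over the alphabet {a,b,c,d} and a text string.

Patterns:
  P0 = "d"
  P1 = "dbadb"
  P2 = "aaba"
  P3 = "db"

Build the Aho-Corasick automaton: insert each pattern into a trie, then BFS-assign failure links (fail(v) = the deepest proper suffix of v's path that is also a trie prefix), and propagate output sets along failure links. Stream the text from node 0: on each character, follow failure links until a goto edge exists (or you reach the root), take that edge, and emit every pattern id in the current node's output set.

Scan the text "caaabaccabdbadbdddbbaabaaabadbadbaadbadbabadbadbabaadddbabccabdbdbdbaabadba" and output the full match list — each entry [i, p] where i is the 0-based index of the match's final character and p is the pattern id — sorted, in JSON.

Construct AC machine:
Trie (insert patterns):
  0='ε' goto a→6 d→1
  1='d' goto b→2  ←P0
  2='db' goto a→3  ←P3
  3='dba' goto d→4
  4='dbad' goto b→5
  5='dbadb' goto ·  ←P1
  6='a' goto a→7
  7='aa' goto b→8
  8='aab' goto a→9
  9='aaba' goto ·  ←P2

BFS fail/out derivation:
  n1('d'): parent n0 fail=0; on 'd' 0 → fail=0;  out {0}∪∅={0}
  n6('a'): parent n0 fail=0; on 'a' 0 → fail=0;  out ∅∪∅=∅
  n2('db'): parent n1 fail=0; on 'b' 0 → fail=0;  out {3}∪∅={3}
  n7('aa'): parent n6 fail=0; on 'a' 0 → fail=6;  out ∅∪∅=∅
  n3('dba'): parent n2 fail=0; on 'a' 0 → fail=6;  out ∅∪∅=∅
  n8('aab'): parent n7 fail=6; on 'b' 6→0 → fail=0;  out ∅∪∅=∅
  n4('dbad'): parent n3 fail=6; on 'd' 6→0 → fail=1;  out ∅∪{0}={0}
  n9('aaba'): parent n8 fail=0; on 'a' 0 → fail=6;  out {2}∪∅={2}
  n5('dbadb'): parent n4 fail=1; on 'b' 1 → fail=2;  out {1}∪{3}={1,3}

Scan:
pos 0 'c': at 0
pos 1 'a': at 6
pos 2 'a': at 7
pos 3 'a': at 7 (fail-walked)
pos 4 'b': at 8
pos 5 'a': at 9  → match P2@[2:5]
pos 6 'c': at 0 (fail-walked)
pos 7 'c': at 0
pos 8 'a': at 6
pos 9 'b': at 0 (fail-walked)
pos 10 'd': at 1  → match P0@[10:10]
pos 11 'b': at 2  → match P3@[10:11]
pos 12 'a': at 3
pos 13 'd': at 4  → match P0@[13:13]
pos 14 'b': at 5  → match P1@[10:14],P3@[13:14]
pos 15 'd': at 1 (fail-walked)  → match P0@[15:15]
pos 16 'd': at 1 (fail-walked)  → match P0@[16:16]
pos 17 'd': at 1 (fail-walked)  → match P0@[17:17]
pos 18 'b': at 2  → match P3@[17:18]
pos 19 'b': at 0 (fail-walked)
pos 20 'a': at 6
pos 21 'a': at 7
pos 22 'b': at 8
pos 23 'a': at 9  → match P2@[20:23]
pos 24 'a': at 7 (fail-walked)
pos 25 'a': at 7 (fail-walked)
pos 26 'b': at 8
pos 27 'a': at 9  → match P2@[24:27]
pos 28 'd': at 1 (fail-walked)  → match P0@[28:28]
pos 29 'b': at 2  → match P3@[28:29]
pos 30 'a': at 3
pos 31 'd': at 4  → match P0@[31:31]
pos 32 'b': at 5  → match P1@[28:32],P3@[31:32]
pos 33 'a': at 3 (fail-walked)
pos 34 'a': at 7 (fail-walked)
pos 35 'd': at 1 (fail-walked)  → match P0@[35:35]
pos 36 'b': at 2  → match P3@[35:36]
pos 37 'a': at 3
pos 38 'd': at 4  → match P0@[38:38]
pos 39 'b': at 5  → match P1@[35:39],P3@[38:39]
pos 40 'a': at 3 (fail-walked)
pos 41 'b': at 0 (fail-walked)
pos 42 'a': at 6
pos 43 'd': at 1 (fail-walked)  → match P0@[43:43]
pos 44 'b': at 2  → match P3@[43:44]
pos 45 'a': at 3
pos 46 'd': at 4  → match P0@[46:46]
pos 47 'b': at 5  → match P1@[43:47],P3@[46:47]
pos 48 'a': at 3 (fail-walked)
pos 49 'b': at 0 (fail-walked)
pos 50 'a': at 6
pos 51 'a': at 7
pos 52 'd': at 1 (fail-walked)  → match P0@[52:52]
pos 53 'd': at 1 (fail-walked)  → match P0@[53:53]
pos 54 'd': at 1 (fail-walked)  → match P0@[54:54]
pos 55 'b': at 2  → match P3@[54:55]
pos 56 'a': at 3
pos 57 'b': at 0 (fail-walked)
pos 58 'c': at 0
pos 59 'c': at 0
pos 60 'a': at 6
pos 61 'b': at 0 (fail-walked)
pos 62 'd': at 1  → match P0@[62:62]
pos 63 'b': at 2  → match P3@[62:63]
pos 64 'd': at 1 (fail-walked)  → match P0@[64:64]
pos 65 'b': at 2  → match P3@[64:65]
pos 66 'd': at 1 (fail-walked)  → match P0@[66:66]
pos 67 'b': at 2  → match P3@[66:67]
pos 68 'a': at 3
pos 69 'a': at 7 (fail-walked)
pos 70 'b': at 8
pos 71 'a': at 9  → match P2@[68:71]
pos 72 'd': at 1 (fail-walked)  → match P0@[72:72]
pos 73 'b': at 2  → match P3@[72:73]
pos 74 'a': at 3

Result: [[5,2],[10,0],[11,3],[13,0],[14,1],[14,3],[15,0],[16,0],[17,0],[18,3],[23,2],[27,2],[28,0],[29,3],[31,0],[32,1],[32,3],[35,0],[36,3],[38,0],[39,1],[39,3],[43,0],[44,3],[46,0],[47,1],[47,3],[52,0],[53,0],[54,0],[55,3],[62,0],[63,3],[64,0],[65,3],[66,0],[67,3],[71,2],[72,0],[73,3]]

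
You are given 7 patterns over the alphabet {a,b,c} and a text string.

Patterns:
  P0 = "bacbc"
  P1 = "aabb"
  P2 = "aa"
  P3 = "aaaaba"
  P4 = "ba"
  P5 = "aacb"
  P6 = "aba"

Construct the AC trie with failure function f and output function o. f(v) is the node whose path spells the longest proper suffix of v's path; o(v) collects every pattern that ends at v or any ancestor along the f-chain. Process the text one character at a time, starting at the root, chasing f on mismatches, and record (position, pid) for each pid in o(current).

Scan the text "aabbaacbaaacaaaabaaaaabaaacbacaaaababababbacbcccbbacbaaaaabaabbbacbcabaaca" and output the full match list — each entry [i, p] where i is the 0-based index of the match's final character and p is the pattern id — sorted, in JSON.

Build:
Trie (insert patterns):
  n0 'ε': a→6 b→1
  n1 'b': a→2
  n2 'ba': c→3  [P4 ends]
  n3 'bac': b→4
  n4 'bacb': c→5
  n5 'bacbc': ·  [P0 ends]
  n6 'a': a→7 b→16
  n7 'aa': a→10 b→8 c→14  [P2 ends]
  n8 'aab': b→9
  n9 'aabb': ·  [P1 ends]
  n10 'aaa': a→11
  n11 'aaaa': b→12
  n12 'aaaab': a→13
  n13 'aaaaba': ·  [P3 ends]
  n14 'aac': b→15
  n15 'aacb': ·  [P5 ends]
  n16 'ab': a→17
  n17 'aba': ·  [P6 ends]

BFS fail/out derivation:
  n1('b'): parent n0 fail=0; on 'b' 0 → fail=0;  out ∅∪∅=∅
  n6('a'): parent n0 fail=0; on 'a' 0 → fail=0;  out ∅∪∅=∅
  n2('ba'): parent n1 fail=0; on 'a' 0 → fail=6;  out {4}∪∅={4}
  n7('aa'): parent n6 fail=0; on 'a' 0 → fail=6;  out {2}∪∅={2}
  n16('ab'): parent n6 fail=0; on 'b' 0 → fail=1;  out ∅∪∅=∅
  n3('bac'): parent n2 fail=6; on 'c' 6→0 → fail=0;  out ∅∪∅=∅
  n8('aab'): parent n7 fail=6; on 'b' 6 → fail=16;  out ∅∪∅=∅
  n10('aaa'): parent n7 fail=6; on 'a' 6 → fail=7;  out ∅∪{2}={2}
  n14('aac'): parent n7 fail=6; on 'c' 6→0 → fail=0;  out ∅∪∅=∅
  n17('aba'): parent n16 fail=1; on 'a' 1 → fail=2;  out {6}∪{4}={4,6}
  n4('bacb'): parent n3 fail=0; on 'b' 0 → fail=1;  out ∅∪∅=∅
  n9('aabb'): parent n8 fail=16; on 'b' 16→1→0 → fail=1;  out {1}∪∅={1}
  n11('aaaa'): parent n10 fail=7; on 'a' 7 → fail=10;  out ∅∪{2}={2}
  n15('aacb'): parent n14 fail=0; on 'b' 0 → fail=1;  out {5}∪∅={5}
  n5('bacbc'): parent n4 fail=1; on 'c' 1→0 → fail=0;  out {0}∪∅={0}
  n12('aaaab'): parent n11 fail=10; on 'b' 10→7 → fail=8;  out ∅∪∅=∅
  n13('aaaaba'): parent n12 fail=8; on 'a' 8→16 → fail=17;  out {3}∪{4,6}={3,4,6}

Text stream:
pos 0 'a': at 6
pos 1 'a': at 7  emit P2@[0:1]
pos 2 'b': at 8
pos 3 'b': at 9  emit P1@[0:3]
pos 4 'a': at 2 (fail-walked)  emit P4@[3:4]
pos 5 'a': at 7 (fail-walked)  emit P2@[4:5]
pos 6 'c': at 14
pos 7 'b': at 15  emit P5@[4:7]
pos 8 'a': at 2 (fail-walked)  emit P4@[7:8]
pos 9 'a': at 7 (fail-walked)  emit P2@[8:9]
pos 10 'a': at 10  emit P2@[9:10]
pos 11 'c': at 14 (fail-walked)
pos 12 'a': at 6 (fail-walked)
pos 13 'a': at 7  emit P2@[12:13]
pos 14 'a': at 10  emit P2@[13:14]
pos 15 'a': at 11  emit P2@[14:15]
pos 16 'b': at 12
pos 17 'a': at 13  emit P3@[12:17],P4@[16:17],P6@[15:17]
pos 18 'a': at 7 (fail-walked)  emit P2@[17:18]
pos 19 'a': at 10  emit P2@[18:19]
pos 20 'a': at 11  emit P2@[19:20]
pos 21 'a': at 11 (fail-walked)  emit P2@[20:21]
pos 22 'b': at 12
pos 23 'a': at 13  emit P3@[18:23],P4@[22:23],P6@[21:23]
pos 24 'a': at 7 (fail-walked)  emit P2@[23:24]
pos 25 'a': at 10  emit P2@[24:25]
pos 26 'c': at 14 (fail-walked)
pos 27 'b': at 15  emit P5@[24:27]
pos 28 'a': at 2 (fail-walked)  emit P4@[27:28]
pos 29 'c': at 3
pos 30 'a': at 6 (fail-walked)
pos 31 'a': at 7  emit P2@[30:31]
pos 32 'a': at 10  emit P2@[31:32]
pos 33 'a': at 11  emit P2@[32:33]
pos 34 'b': at 12
pos 35 'a': at 13  emit P3@[30:35],P4@[34:35],P6@[33:35]
pos 36 'b': at 16 (fail-walked)
pos 37 'a': at 17  emit P4@[36:37],P6@[35:37]
pos 38 'b': at 16 (fail-walked)
pos 39 'a': at 17  emit P4@[38:39],P6@[37:39]
pos 40 'b': at 16 (fail-walked)
pos 41 'b': at 1 (fail-walked)
pos 42 'a': at 2  emit P4@[41:42]
pos 43 'c': at 3
pos 44 'b': at 4
pos 45 'c': at 5  emit P0@[41:45]
pos 46 'c': at 0 (fail-walked)
pos 47 'c': at 0
pos 48 'b': at 1
pos 49 'b': at 1 (fail-walked)
pos 50 'a': at 2  emit P4@[49:50]
pos 51 'c': at 3
pos 52 'b': at 4
pos 53 'a': at 2 (fail-walked)  emit P4@[52:53]
pos 54 'a': at 7 (fail-walked)  emit P2@[53:54]
pos 55 'a': at 10  emit P2@[54:55]
pos 56 'a': at 11  emit P2@[55:56]
pos 57 'a': at 11 (fail-walked)  emit P2@[56:57]
pos 58 'b': at 12
pos 59 'a': at 13  emit P3@[54:59],P4@[58:59],P6@[57:59]
pos 60 'a': at 7 (fail-walked)  emit P2@[59:60]
pos 61 'b': at 8
pos 62 'b': at 9  emit P1@[59:62]
pos 63 'b': at 1 (fail-walked)
pos 64 'a': at 2  emit P4@[63:64]
pos 65 'c': at 3
pos 66 'b': at 4
pos 67 'c': at 5  emit P0@[63:67]
pos 68 'a': at 6 (fail-walked)
pos 69 'b': at 16
pos 70 'a': at 17  emit P4@[69:70],P6@[68:70]
pos 71 'a': at 7 (fail-walked)  emit P2@[70:71]
pos 72 'c': at 14
pos 73 'a': at 6 (fail-walked)

Matches: [[1,2],[3,1],[4,4],[5,2],[7,5],[8,4],[9,2],[10,2],[13,2],[14,2],[15,2],[17,3],[17,4],[17,6],[18,2],[19,2],[20,2],[21,2],[23,3],[23,4],[23,6],[24,2],[25,2],[27,5],[28,4],[31,2],[32,2],[33,2],[35,3],[35,4],[35,6],[37,4],[37,6],[39,4],[39,6],[42,4],[45,0],[50,4],[53,4],[54,2],[55,2],[56,2],[57,2],[59,3],[59,4],[59,6],[60,2],[62,1],[64,4],[67,0],[70,4],[70,6],[71,2]]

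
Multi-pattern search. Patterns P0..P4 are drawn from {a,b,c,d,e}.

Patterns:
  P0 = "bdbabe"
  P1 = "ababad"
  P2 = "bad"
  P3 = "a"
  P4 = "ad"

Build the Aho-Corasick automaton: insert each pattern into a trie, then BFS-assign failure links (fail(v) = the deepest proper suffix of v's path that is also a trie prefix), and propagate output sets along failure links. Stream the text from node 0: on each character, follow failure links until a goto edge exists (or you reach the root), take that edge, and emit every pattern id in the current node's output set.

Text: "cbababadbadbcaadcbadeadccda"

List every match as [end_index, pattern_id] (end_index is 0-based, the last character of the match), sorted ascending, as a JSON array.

Build automaton:
Trie (insert patterns):
  n0 'ε': a→7 b→1
  n1 'b': a→13 d→2
  n2 'bd': b→3
  n3 'bdb': a→4
  n4 'bdba': b→5
  n5 'bdbab': e→6
  n6 'bdbabe': ·  ←P0
  n7 'a': b→8 d→15  ←P3
  n8 'ab': a→9
  n9 'aba': b→10
  n10 'abab': a→11
  n11 'ababa': d→12
  n12 'ababad': ·  ←P1
  n13 'ba': d→14
  n14 'bad': ·  ←P2
  n15 'ad': ·  ←P4

BFS fail/out derivation:
  n1('b'): parent n0 fail=0; on 'b' 0 → fail=0;  out ∅∪∅=∅
  n7('a'): parent n0 fail=0; on 'a' 0 → fail=0;  out {3}∪∅={3}
  n2('bd'): parent n1 fail=0; on 'd' 0 → fail=0;  out ∅∪∅=∅
  n8('ab'): parent n7 fail=0; on 'b' 0 → fail=1;  out ∅∪∅=∅
  n13('ba'): parent n1 fail=0; on 'a' 0 → fail=7;  out ∅∪{3}={3}
  n15('ad'): parent n7 fail=0; on 'd' 0 → fail=0;  out {4}∪∅={4}
  n3('bdb'): parent n2 fail=0; on 'b' 0 → fail=1;  out ∅∪∅=∅
  n9('aba'): parent n8 fail=1; on 'a' 1 → fail=13;  out ∅∪{3}={3}
  n14('bad'): parent n13 fail=7; on 'd' 7 → fail=15;  out {2}∪{4}={2,4}
  n4('bdba'): parent n3 fail=1; on 'a' 1 → fail=13;  out ∅∪{3}={3}
  n10('abab'): parent n9 fail=13; on 'b' 13→7 → fail=8;  out ∅∪∅=∅
  n5('bdbab'): parent n4 fail=13; on 'b' 13→7 → fail=8;  out ∅∪∅=∅
  n11('ababa'): parent n10 fail=8; on 'a' 8 → fail=9;  out ∅∪{3}={3}
  n6('bdbabe'): parent n5 fail=8; on 'e' 8→1→0 → fail=0;  out {0}∪∅={0}
  n12('ababad'): parent n11 fail=9; on 'd' 9→13 → fail=14;  out {1}∪{2,4}={1,2,4}

Scan:
pos 0 'c': at 0
pos 1 'b': at 1
pos 2 'a': at 13  emit P3@[2:2]
pos 3 'b': at 8 (via fail)
pos 4 'a': at 9  emit P3@[4:4]
pos 5 'b': at 10
pos 6 'a': at 11  emit P3@[6:6]
pos 7 'd': at 12  emit P1@[2:7],P2@[5:7],P4@[6:7]
pos 8 'b': at 1 (via fail)
pos 9 'a': at 13  emit P3@[9:9]
pos 10 'd': at 14  emit P2@[8:10],P4@[9:10]
pos 11 'b': at 1 (via fail)
pos 12 'c': at 0 (via fail)
pos 13 'a': at 7  emit P3@[13:13]
pos 14 'a': at 7 (via fail)  emit P3@[14:14]
pos 15 'd': at 15  emit P4@[14:15]
pos 16 'c': at 0 (via fail)
pos 17 'b': at 1
pos 18 'a': at 13  emit P3@[18:18]
pos 19 'd': at 14  emit P2@[17:19],P4@[18:19]
pos 20 'e': at 0 (via fail)
pos 21 'a': at 7  emit P3@[21:21]
pos 22 'd': at 15  emit P4@[21:22]
pos 23 'c': at 0 (via fail)
pos 24 'c': at 0
pos 25 'd': at 0
pos 26 'a': at 7  emit P3@[26:26]

Result: [[2,3],[4,3],[6,3],[7,1],[7,2],[7,4],[9,3],[10,2],[10,4],[13,3],[14,3],[15,4],[18,3],[19,2],[19,4],[21,3],[22,4],[26,3]]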